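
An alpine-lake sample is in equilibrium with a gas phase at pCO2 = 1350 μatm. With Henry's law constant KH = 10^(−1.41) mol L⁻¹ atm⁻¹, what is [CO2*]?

KH = 10^(−1.41) = 3.890×10^-2 mol L⁻¹ atm⁻¹
[CO2*] = KH · pCO2 = 3.890×10^-2 × 1350×10^-6 atm = 5.25×10^-5 mol/L

[CO2*] = 52.5 μmol/L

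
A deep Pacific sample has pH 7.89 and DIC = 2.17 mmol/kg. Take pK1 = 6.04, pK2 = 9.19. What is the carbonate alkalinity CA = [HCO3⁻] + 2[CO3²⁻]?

CA = 2.24 mmol/kg

CA = [HCO3⁻] + 2[CO3²⁻] = (α₁ + 2α₂)·DIC
At pH 7.89: [H⁺]/K1 = 10^-1.85 = 0.014125, K2/[H⁺] = 10^-1.30 = 0.050119
α₁ = 1/(1 + 0.014125 + 0.050119) = 1/1.0642 = 0.9396; α₂ = α₁·K2/[H⁺] = 0.04709
α₁ + 2α₂ = 1.0338
CA = 1.0338 × 2.17 = 2.24 mmol/kg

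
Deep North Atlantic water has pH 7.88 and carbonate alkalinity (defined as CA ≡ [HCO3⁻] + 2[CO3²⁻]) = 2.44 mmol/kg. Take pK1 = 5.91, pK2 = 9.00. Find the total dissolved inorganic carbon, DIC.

DIC = 2.30 mmol/kg

CA = [HCO3⁻] + 2[CO3²⁻] = (α₁ + 2α₂)·DIC
At pH 7.88: [H⁺]/K1 = 10^-1.97 = 0.010715, K2/[H⁺] = 10^-1.12 = 0.075858
α₁ = 1/(1 + 0.010715 + 0.075858) = 1/1.0866 = 0.9203; α₂ = α₁·K2/[H⁺] = 0.06981
α₁ + 2α₂ = 1.0600
DIC = CA / (α₁ + 2α₂) = 2.44 / 1.0600 = 2.30 mmol/kg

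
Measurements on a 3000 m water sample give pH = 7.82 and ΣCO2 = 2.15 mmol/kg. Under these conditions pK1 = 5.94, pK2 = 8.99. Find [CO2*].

α₀ = 1 / (1 + K1/[H⁺] + K1K2/[H⁺]²) = 1 / (1 + 10^+1.88 + 10^+0.71)
   = 1 / (1 + 75.858 + 5.1286) = 1/81.986 = 0.01220
[CO2*] = α₀ × DIC = 0.01220 × 2.15 = 0.0262 mmol/kg

[CO2*] = 0.0262 mmol/kg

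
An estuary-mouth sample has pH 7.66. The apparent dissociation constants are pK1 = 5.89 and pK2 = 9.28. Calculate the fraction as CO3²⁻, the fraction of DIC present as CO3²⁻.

α₂ = 1 / (1 + [H⁺]/K2 + [H⁺]²/(K1K2)) = 1 / (1 + 10^+1.62 + 10^-0.15)
   = 1 / (1 + 41.687 + 0.70795) = 1/43.395 = 0.02304

α₂ = 0.0230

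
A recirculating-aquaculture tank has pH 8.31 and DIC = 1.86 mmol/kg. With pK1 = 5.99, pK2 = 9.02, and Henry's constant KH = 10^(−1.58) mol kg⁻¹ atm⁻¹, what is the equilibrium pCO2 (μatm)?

α₀ = 1 / (1 + K1/[H⁺] + K1K2/[H⁺]²) = 1 / (1 + 10^+2.32 + 10^+1.61)
   = 1 / (1 + 208.93 + 40.738) = 1/250.67 = 0.003989
[CO2*] = α₀ × DIC = 0.003989 × 1.86 = 0.007420 mmol/kg = 7.420 μmol/kg
pCO2 = [CO2*]/KH = 7.420×10^-6 / 2.630×10^-2 = 282 μatm

pCO2 = 282 μatm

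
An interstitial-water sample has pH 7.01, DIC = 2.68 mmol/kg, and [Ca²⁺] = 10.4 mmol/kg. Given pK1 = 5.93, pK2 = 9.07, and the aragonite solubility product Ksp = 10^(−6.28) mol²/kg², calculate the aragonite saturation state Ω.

Ω = 0.424

α₂ = 1 / (1 + [H⁺]/K2 + [H⁺]²/(K1K2)) = 1 / (1 + 10^+2.06 + 10^+0.98)
   = 1 / (1 + 114.82 + 9.5499) = 1/125.37 = 0.007977
[CO3²⁻] = α₂ × DIC = 0.007977 × 2.68 = 0.02138 mmol/kg
Ksp = 10^(−6.28) = 5.248×10^-7
Ω = [Ca²⁺][CO3²⁻]/Ksp = (10.4×10^-3)(2.138×10^-5) / 5.248×10^-7 = 0.424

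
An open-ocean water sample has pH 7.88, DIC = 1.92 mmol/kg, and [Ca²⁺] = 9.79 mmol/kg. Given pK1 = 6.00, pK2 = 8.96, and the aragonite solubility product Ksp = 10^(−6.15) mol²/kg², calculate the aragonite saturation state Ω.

α₂ = 1 / (1 + [H⁺]/K2 + [H⁺]²/(K1K2)) = 1 / (1 + 10^+1.08 + 10^-0.80)
   = 1 / (1 + 12.023 + 0.15849) = 1/13.181 = 0.07587
[CO3²⁻] = α₂ × DIC = 0.07587 × 1.92 = 0.1457 mmol/kg
Ksp = 10^(−6.15) = 7.079×10^-7
Ω = [Ca²⁺][CO3²⁻]/Ksp = (9.79×10^-3)(1.457×10^-4) / 7.079×10^-7 = 2.01

Ω = 2.01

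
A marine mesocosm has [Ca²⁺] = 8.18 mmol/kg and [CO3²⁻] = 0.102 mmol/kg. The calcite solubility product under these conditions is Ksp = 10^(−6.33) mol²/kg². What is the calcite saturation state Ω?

Ksp = 10^(−6.33) = 4.677×10^-7
Ω = [Ca²⁺][CO3²⁻]/Ksp = (8.18×10^-3)(0.102×10^-3) / 4.677×10^-7 = 1.78

Ω = 1.78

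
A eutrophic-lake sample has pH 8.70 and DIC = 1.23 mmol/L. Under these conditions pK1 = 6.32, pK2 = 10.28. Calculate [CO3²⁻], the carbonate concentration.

α₂ = 1 / (1 + [H⁺]/K2 + [H⁺]²/(K1K2)) = 1 / (1 + 10^+1.58 + 10^-0.80)
   = 1 / (1 + 38.019 + 0.15849) = 1/39.177 = 0.02552
[CO3²⁻] = α₂ × DIC = 0.02552 × 1.23 = 0.0314 mmol/L

[CO3²⁻] = 0.0314 mmol/L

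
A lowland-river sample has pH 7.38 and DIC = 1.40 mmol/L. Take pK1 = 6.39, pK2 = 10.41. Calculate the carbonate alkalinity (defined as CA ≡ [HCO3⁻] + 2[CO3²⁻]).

CA = 1.27 mmol/L

CA = [HCO3⁻] + 2[CO3²⁻] = (α₁ + 2α₂)·DIC
At pH 7.38: [H⁺]/K1 = 10^-0.99 = 0.10233, K2/[H⁺] = 10^-3.03 = 0.00093325
α₁ = 1/(1 + 0.10233 + 0.00093325) = 1/1.1033 = 0.9064; α₂ = α₁·K2/[H⁺] = 0.0008459
α₁ + 2α₂ = 0.9081
CA = 0.9081 × 1.40 = 1.27 mmol/L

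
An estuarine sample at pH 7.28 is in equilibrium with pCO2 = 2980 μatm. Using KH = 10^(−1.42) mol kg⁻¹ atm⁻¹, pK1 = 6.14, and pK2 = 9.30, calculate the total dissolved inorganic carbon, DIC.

[CO2*] = KH · pCO2 = 10^(−1.42) × 2980×10^-6 = 1.133×10^-4 mol/kg
α₀ = 1/(1 + K1/[H⁺] + K1K2/[H⁺]²) = 1/(1 + 10^+1.14 + 10^-0.88) = 0.06695
DIC = [CO2*]/α₀ = 1.133×10^-4 / 0.06695 = 1.69 mmol/kg

DIC = 1.69 mmol/kg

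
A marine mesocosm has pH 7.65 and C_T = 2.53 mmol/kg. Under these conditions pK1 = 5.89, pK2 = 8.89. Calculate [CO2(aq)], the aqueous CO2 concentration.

[CO2*] = 0.0409 mmol/kg

α₀ = 1 / (1 + K1/[H⁺] + K1K2/[H⁺]²) = 1 / (1 + 10^+1.76 + 10^+0.52)
   = 1 / (1 + 57.544 + 3.3113) = 1/61.855 = 0.01617
[CO2*] = α₀ × DIC = 0.01617 × 2.53 = 0.0409 mmol/kg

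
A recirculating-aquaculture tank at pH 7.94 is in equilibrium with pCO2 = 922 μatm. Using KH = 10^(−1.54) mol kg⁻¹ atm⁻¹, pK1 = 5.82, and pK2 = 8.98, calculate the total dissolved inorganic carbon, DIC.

[CO2*] = KH · pCO2 = 10^(−1.54) × 922×10^-6 = 2.659×10^-5 mol/kg
α₀ = 1/(1 + K1/[H⁺] + K1K2/[H⁺]²) = 1/(1 + 10^+2.12 + 10^+1.08) = 0.006904
DIC = [CO2*]/α₀ = 2.659×10^-5 / 0.006904 = 3.85 mmol/kg

DIC = 3.85 mmol/kg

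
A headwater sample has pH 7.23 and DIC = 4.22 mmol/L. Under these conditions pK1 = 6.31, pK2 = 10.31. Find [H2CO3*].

[CO2*] = 0.453 mmol/L

α₀ = 1 / (1 + K1/[H⁺] + K1K2/[H⁺]²) = 1 / (1 + 10^+0.92 + 10^-2.16)
   = 1 / (1 + 8.3176 + 0.0069183) = 1/9.3246 = 0.1072
[CO2*] = α₀ × DIC = 0.1072 × 4.22 = 0.453 mmol/L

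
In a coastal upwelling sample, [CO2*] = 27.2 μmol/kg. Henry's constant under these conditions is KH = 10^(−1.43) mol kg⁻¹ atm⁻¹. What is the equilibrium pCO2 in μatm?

pCO2 = 732 μatm

KH = 10^(−1.43) = 3.715×10^-2 mol kg⁻¹ atm⁻¹
pCO2 = [CO2*]/KH = 27.2×10^-6 / 3.715×10^-2 = 7.32×10^-4 atm = 732 μatm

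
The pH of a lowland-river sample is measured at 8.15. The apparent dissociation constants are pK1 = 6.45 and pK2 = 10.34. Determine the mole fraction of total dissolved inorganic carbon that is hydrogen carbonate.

α₁ = 0.974

α₁ = 1 / (1 + [H⁺]/K1 + K2/[H⁺]) = 1 / (1 + 10^-1.70 + 10^-2.19)
   = 1 / (1 + 0.019953 + 0.0064565) = 1/1.0264 = 0.9743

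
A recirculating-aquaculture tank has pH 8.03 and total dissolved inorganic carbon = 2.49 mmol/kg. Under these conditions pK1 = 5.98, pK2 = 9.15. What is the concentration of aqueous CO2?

[CO2*] = 0.0205 mmol/kg

α₀ = 1 / (1 + K1/[H⁺] + K1K2/[H⁺]²) = 1 / (1 + 10^+2.05 + 10^+0.93)
   = 1 / (1 + 112.20 + 8.5114) = 1/121.71 = 0.008216
[CO2*] = α₀ × DIC = 0.008216 × 2.49 = 0.0205 mmol/kg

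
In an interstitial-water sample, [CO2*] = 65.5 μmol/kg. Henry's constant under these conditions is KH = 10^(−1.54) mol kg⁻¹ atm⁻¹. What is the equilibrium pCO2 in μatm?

KH = 10^(−1.54) = 2.884×10^-2 mol kg⁻¹ atm⁻¹
pCO2 = [CO2*]/KH = 65.5×10^-6 / 2.884×10^-2 = 2.27×10^-3 atm = 2270 μatm

pCO2 = 2270 μatm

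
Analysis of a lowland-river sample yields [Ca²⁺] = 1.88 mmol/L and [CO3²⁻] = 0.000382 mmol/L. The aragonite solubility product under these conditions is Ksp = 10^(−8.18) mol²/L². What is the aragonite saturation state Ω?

Ksp = 10^(−8.18) = 6.607×10^-9
Ω = [Ca²⁺][CO3²⁻]/Ksp = (1.88×10^-3)(0.000382×10^-3) / 6.607×10^-9 = 0.109

Ω = 0.109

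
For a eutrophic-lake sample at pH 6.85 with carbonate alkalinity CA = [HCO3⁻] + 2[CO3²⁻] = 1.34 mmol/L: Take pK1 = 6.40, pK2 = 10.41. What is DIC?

DIC = 1.81 mmol/L

CA = [HCO3⁻] + 2[CO3²⁻] = (α₁ + 2α₂)·DIC
At pH 6.85: [H⁺]/K1 = 10^-0.45 = 0.35481, K2/[H⁺] = 10^-3.56 = 0.00027542
α₁ = 1/(1 + 0.35481 + 0.00027542) = 1/1.3551 = 0.7380; α₂ = α₁·K2/[H⁺] = 0.0002033
α₁ + 2α₂ = 0.7384
DIC = CA / (α₁ + 2α₂) = 1.34 / 0.7384 = 1.81 mmol/L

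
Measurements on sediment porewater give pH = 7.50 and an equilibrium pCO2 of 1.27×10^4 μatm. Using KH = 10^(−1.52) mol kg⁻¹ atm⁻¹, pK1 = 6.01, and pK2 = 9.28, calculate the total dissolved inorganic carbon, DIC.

[CO2*] = KH · pCO2 = 10^(−1.52) × 1.27×10^4×10^-6 = 3.835×10^-4 mol/kg
α₀ = 1/(1 + K1/[H⁺] + K1K2/[H⁺]²) = 1/(1 + 10^+1.49 + 10^-0.29) = 0.03085
DIC = [CO2*]/α₀ = 3.835×10^-4 / 0.03085 = 12.4 mmol/kg

DIC = 12.4 mmol/kg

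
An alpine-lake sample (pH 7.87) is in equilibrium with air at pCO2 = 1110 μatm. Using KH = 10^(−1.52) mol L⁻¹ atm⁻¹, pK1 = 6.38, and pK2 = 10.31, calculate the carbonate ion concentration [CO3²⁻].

[CO2*] = KH · pCO2 = 10^(−1.52) × 1110×10^-6 = 3.352×10^-5 mol/L
α₀ = 1/(1 + K1/[H⁺] + K1K2/[H⁺]²) = 1/(1 + 10^+1.49 + 10^-0.95) = 0.03124
DIC = [CO2*]/α₀ = 3.352×10^-5 / 0.03124 = 1.073 mmol/L
[CO3²⁻] = α₂·DIC; α₂ = 0.003505, so [CO3²⁻] = 0.003505 × 1.073 = 0.00376 mmol/L = 3.76 μmol/L

[CO3²⁻] = 3.76 μmol/L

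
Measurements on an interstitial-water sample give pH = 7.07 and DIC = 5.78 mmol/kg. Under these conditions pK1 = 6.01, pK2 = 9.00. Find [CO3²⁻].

α₂ = 1 / (1 + [H⁺]/K2 + [H⁺]²/(K1K2)) = 1 / (1 + 10^+1.93 + 10^+0.87)
   = 1 / (1 + 85.114 + 7.4131) = 1/93.527 = 0.01069
[CO3²⁻] = α₂ × DIC = 0.01069 × 5.78 = 0.0618 mmol/kg

[CO3²⁻] = 0.0618 mmol/kg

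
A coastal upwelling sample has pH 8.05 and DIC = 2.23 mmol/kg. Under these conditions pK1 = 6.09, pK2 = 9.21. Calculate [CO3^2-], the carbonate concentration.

[CO3²⁻] = 0.143 mmol/kg

α₂ = 1 / (1 + [H⁺]/K2 + [H⁺]²/(K1K2)) = 1 / (1 + 10^+1.16 + 10^-0.80)
   = 1 / (1 + 14.454 + 0.15849) = 1/15.613 = 0.06405
[CO3²⁻] = α₂ × DIC = 0.06405 × 2.23 = 0.143 mmol/kg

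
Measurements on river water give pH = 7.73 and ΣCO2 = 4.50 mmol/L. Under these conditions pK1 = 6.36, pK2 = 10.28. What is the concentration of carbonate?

α₂ = 1 / (1 + [H⁺]/K2 + [H⁺]²/(K1K2)) = 1 / (1 + 10^+2.55 + 10^+1.18)
   = 1 / (1 + 354.81 + 15.136) = 1/370.95 = 0.002696
[CO3²⁻] = α₂ × DIC = 0.002696 × 4.50 = 0.0121 mmol/L = 12.1 μmol/L

[CO3²⁻] = 12.1 μmol/L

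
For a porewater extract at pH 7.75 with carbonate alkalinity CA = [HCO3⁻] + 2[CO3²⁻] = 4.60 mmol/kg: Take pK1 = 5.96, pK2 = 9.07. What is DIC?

DIC = 4.47 mmol/kg

CA = [HCO3⁻] + 2[CO3²⁻] = (α₁ + 2α₂)·DIC
At pH 7.75: [H⁺]/K1 = 10^-1.79 = 0.016218, K2/[H⁺] = 10^-1.32 = 0.047863
α₁ = 1/(1 + 0.016218 + 0.047863) = 1/1.0641 = 0.9398; α₂ = α₁·K2/[H⁺] = 0.04498
α₁ + 2α₂ = 1.0297
DIC = CA / (α₁ + 2α₂) = 4.60 / 1.0297 = 4.47 mmol/kg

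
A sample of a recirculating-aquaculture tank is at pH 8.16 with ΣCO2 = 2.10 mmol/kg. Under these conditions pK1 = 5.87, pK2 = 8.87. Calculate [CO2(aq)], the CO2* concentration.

α₀ = 1 / (1 + K1/[H⁺] + K1K2/[H⁺]²) = 1 / (1 + 10^+2.29 + 10^+1.58)
   = 1 / (1 + 194.98 + 38.019) = 1/234.00 = 0.004273
[CO2*] = α₀ × DIC = 0.004273 × 2.10 = 0.00897 mmol/kg = 8.97 μmol/kg

[CO2*] = 8.97 μmol/kg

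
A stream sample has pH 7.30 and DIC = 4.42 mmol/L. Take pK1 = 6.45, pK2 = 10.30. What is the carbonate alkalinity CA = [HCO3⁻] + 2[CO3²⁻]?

CA = 3.88 mmol/L

CA = [HCO3⁻] + 2[CO3²⁻] = (α₁ + 2α₂)·DIC
At pH 7.30: [H⁺]/K1 = 10^-0.85 = 0.14125, K2/[H⁺] = 10^-3.00 = 0.0010000
α₁ = 1/(1 + 0.14125 + 0.0010000) = 1/1.1423 = 0.8755; α₂ = α₁·K2/[H⁺] = 0.0008755
α₁ + 2α₂ = 0.8772
CA = 0.8772 × 4.42 = 3.88 mmol/L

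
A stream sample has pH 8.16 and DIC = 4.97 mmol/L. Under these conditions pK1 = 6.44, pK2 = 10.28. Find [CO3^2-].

α₂ = 1 / (1 + [H⁺]/K2 + [H⁺]²/(K1K2)) = 1 / (1 + 10^+2.12 + 10^+0.40)
   = 1 / (1 + 131.83 + 2.5119) = 1/135.34 = 0.007389
[CO3²⁻] = α₂ × DIC = 0.007389 × 4.97 = 0.0367 mmol/L

[CO3²⁻] = 0.0367 mmol/L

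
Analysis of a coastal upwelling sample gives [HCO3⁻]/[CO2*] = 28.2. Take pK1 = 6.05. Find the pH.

pH = 7.50

From K1 = [H⁺][HCO3⁻]/[CO2*]:  pH = pK1 + log₁₀([HCO3⁻]/[CO2*])
log₁₀(28.2) = +1.450
pH = 6.05 + (+1.450) = 7.50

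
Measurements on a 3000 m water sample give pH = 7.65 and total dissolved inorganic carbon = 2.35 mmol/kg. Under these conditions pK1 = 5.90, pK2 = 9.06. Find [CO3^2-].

α₂ = 1 / (1 + [H⁺]/K2 + [H⁺]²/(K1K2)) = 1 / (1 + 10^+1.41 + 10^-0.34)
   = 1 / (1 + 25.704 + 0.45709) = 1/27.161 = 0.03682
[CO3²⁻] = α₂ × DIC = 0.03682 × 2.35 = 0.0865 mmol/kg

[CO3²⁻] = 0.0865 mmol/kg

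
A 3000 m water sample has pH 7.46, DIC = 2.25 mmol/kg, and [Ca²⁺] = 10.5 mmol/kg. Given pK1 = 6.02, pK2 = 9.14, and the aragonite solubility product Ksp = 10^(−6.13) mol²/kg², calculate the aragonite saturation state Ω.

Ω = 0.630

α₂ = 1 / (1 + [H⁺]/K2 + [H⁺]²/(K1K2)) = 1 / (1 + 10^+1.68 + 10^+0.24)
   = 1 / (1 + 47.863 + 1.7378) = 1/50.601 = 0.01976
[CO3²⁻] = α₂ × DIC = 0.01976 × 2.25 = 0.04447 mmol/kg
Ksp = 10^(−6.13) = 7.413×10^-7
Ω = [Ca²⁺][CO3²⁻]/Ksp = (10.5×10^-3)(4.447×10^-5) / 7.413×10^-7 = 0.630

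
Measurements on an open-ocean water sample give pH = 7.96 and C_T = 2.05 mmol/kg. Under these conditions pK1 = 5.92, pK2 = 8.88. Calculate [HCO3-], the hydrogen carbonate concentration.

[HCO3⁻] = 1.82 mmol/kg

α₁ = 1 / (1 + [H⁺]/K1 + K2/[H⁺]) = 1 / (1 + 10^-2.04 + 10^-0.92)
   = 1 / (1 + 0.0091201 + 0.12023) = 1/1.1293 = 0.8855
[HCO3⁻] = α₁ × DIC = 0.8855 × 2.05 = 1.82 mmol/kg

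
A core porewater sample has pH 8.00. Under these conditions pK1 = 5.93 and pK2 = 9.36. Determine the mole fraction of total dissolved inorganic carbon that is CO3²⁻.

α₂ = 1 / (1 + [H⁺]/K2 + [H⁺]²/(K1K2)) = 1 / (1 + 10^+1.36 + 10^-0.71)
   = 1 / (1 + 22.909 + 0.19498) = 1/24.104 = 0.04149

α₂ = 0.0415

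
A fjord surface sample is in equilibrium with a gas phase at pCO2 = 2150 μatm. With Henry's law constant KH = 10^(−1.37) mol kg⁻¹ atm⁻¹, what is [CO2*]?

[CO2*] = 91.7 μmol/kg

KH = 10^(−1.37) = 4.266×10^-2 mol kg⁻¹ atm⁻¹
[CO2*] = KH · pCO2 = 4.266×10^-2 × 2150×10^-6 atm = 9.17×10^-5 mol/kg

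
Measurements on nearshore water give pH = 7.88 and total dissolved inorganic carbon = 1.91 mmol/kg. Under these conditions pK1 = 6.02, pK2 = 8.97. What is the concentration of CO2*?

[CO2*] = 0.0241 mmol/kg

α₀ = 1 / (1 + K1/[H⁺] + K1K2/[H⁺]²) = 1 / (1 + 10^+1.86 + 10^+0.77)
   = 1 / (1 + 72.444 + 5.8884) = 1/79.332 = 0.01261
[CO2*] = α₀ × DIC = 0.01261 × 1.91 = 0.0241 mmol/kg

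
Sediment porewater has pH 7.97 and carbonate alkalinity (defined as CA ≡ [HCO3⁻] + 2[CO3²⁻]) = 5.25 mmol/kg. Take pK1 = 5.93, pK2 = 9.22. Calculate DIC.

CA = [HCO3⁻] + 2[CO3²⁻] = (α₁ + 2α₂)·DIC
At pH 7.97: [H⁺]/K1 = 10^-2.04 = 0.0091201, K2/[H⁺] = 10^-1.25 = 0.056234
α₁ = 1/(1 + 0.0091201 + 0.056234) = 1/1.0654 = 0.9387; α₂ = α₁·K2/[H⁺] = 0.05278
α₁ + 2α₂ = 1.0442
DIC = CA / (α₁ + 2α₂) = 5.25 / 1.0442 = 5.03 mmol/kg

DIC = 5.03 mmol/kg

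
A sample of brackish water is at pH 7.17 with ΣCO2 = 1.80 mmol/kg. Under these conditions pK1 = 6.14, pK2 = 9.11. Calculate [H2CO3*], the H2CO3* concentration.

[CO2*] = 0.152 mmol/kg

α₀ = 1 / (1 + K1/[H⁺] + K1K2/[H⁺]²) = 1 / (1 + 10^+1.03 + 10^-0.91)
   = 1 / (1 + 10.715 + 0.12303) = 1/11.838 = 0.08447
[CO2*] = α₀ × DIC = 0.08447 × 1.80 = 0.152 mmol/kg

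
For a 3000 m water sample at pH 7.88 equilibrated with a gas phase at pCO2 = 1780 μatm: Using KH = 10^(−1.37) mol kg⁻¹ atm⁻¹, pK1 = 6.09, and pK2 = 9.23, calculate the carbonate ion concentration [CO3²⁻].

[CO2*] = KH · pCO2 = 10^(−1.37) × 1780×10^-6 = 7.593×10^-5 mol/kg
α₀ = 1/(1 + K1/[H⁺] + K1K2/[H⁺]²) = 1/(1 + 10^+1.79 + 10^+0.44) = 0.01529
DIC = [CO2*]/α₀ = 7.593×10^-5 / 0.01529 = 4.967 mmol/kg
[CO3²⁻] = α₂·DIC; α₂ = 0.04210, so [CO3²⁻] = 0.04210 × 4.967 = 0.209 mmol/kg

[CO3²⁻] = 0.209 mmol/kg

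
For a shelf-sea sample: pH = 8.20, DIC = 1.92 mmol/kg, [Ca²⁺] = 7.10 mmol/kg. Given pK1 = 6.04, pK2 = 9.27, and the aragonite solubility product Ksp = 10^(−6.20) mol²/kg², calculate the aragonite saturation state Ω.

Ω = 1.68

α₂ = 1 / (1 + [H⁺]/K2 + [H⁺]²/(K1K2)) = 1 / (1 + 10^+1.07 + 10^-1.09)
   = 1 / (1 + 11.749 + 0.081283) = 1/12.830 = 0.07794
[CO3²⁻] = α₂ × DIC = 0.07794 × 1.92 = 0.1496 mmol/kg
Ksp = 10^(−6.20) = 6.310×10^-7
Ω = [Ca²⁺][CO3²⁻]/Ksp = (7.10×10^-3)(1.496×10^-4) / 6.310×10^-7 = 1.68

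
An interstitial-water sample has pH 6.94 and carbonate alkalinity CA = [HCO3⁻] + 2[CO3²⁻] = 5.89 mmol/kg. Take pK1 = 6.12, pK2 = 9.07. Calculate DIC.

DIC = 6.73 mmol/kg

CA = [HCO3⁻] + 2[CO3²⁻] = (α₁ + 2α₂)·DIC
At pH 6.94: [H⁺]/K1 = 10^-0.82 = 0.15136, K2/[H⁺] = 10^-2.13 = 0.0074131
α₁ = 1/(1 + 0.15136 + 0.0074131) = 1/1.1588 = 0.8630; α₂ = α₁·K2/[H⁺] = 0.006397
α₁ + 2α₂ = 0.8758
DIC = CA / (α₁ + 2α₂) = 5.89 / 0.8758 = 6.73 mmol/kg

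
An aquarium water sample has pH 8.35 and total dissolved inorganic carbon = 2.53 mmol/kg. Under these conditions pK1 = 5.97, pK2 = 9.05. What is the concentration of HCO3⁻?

α₁ = 1 / (1 + [H⁺]/K1 + K2/[H⁺]) = 1 / (1 + 10^-2.38 + 10^-0.70)
   = 1 / (1 + 0.0041687 + 0.19953) = 1/1.2037 = 0.8308
[HCO3⁻] = α₁ × DIC = 0.8308 × 2.53 = 2.10 mmol/kg

[HCO3⁻] = 2.10 mmol/kg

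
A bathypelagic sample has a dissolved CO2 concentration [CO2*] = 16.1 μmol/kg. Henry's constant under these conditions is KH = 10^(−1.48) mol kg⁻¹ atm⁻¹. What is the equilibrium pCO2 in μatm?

pCO2 = 486 μatm

KH = 10^(−1.48) = 3.311×10^-2 mol kg⁻¹ atm⁻¹
pCO2 = [CO2*]/KH = 16.1×10^-6 / 3.311×10^-2 = 4.86×10^-4 atm = 486 μatm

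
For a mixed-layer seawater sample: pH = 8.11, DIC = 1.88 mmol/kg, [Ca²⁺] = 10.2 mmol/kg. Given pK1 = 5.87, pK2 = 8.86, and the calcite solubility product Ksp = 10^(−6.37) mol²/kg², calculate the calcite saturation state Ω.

α₂ = 1 / (1 + [H⁺]/K2 + [H⁺]²/(K1K2)) = 1 / (1 + 10^+0.75 + 10^-1.49)
   = 1 / (1 + 5.6234 + 0.032359) = 1/6.6558 = 0.1502
[CO3²⁻] = α₂ × DIC = 0.1502 × 1.88 = 0.2825 mmol/kg
Ksp = 10^(−6.37) = 4.266×10^-7
Ω = [Ca²⁺][CO3²⁻]/Ksp = (10.2×10^-3)(2.825×10^-4) / 4.266×10^-7 = 6.75

Ω = 6.75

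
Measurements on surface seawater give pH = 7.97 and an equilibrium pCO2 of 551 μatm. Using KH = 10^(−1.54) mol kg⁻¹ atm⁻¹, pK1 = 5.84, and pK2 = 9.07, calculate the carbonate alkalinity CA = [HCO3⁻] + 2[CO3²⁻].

CA = 2.48 mmol/kg

[CO2*] = KH · pCO2 = 10^(−1.54) × 551×10^-6 = 1.589×10^-5 mol/kg
α₀ = 1/(1 + K1/[H⁺] + K1K2/[H⁺]²) = 1/(1 + 10^+2.13 + 10^+1.03) = 0.006821
DIC = [CO2*]/α₀ = 1.589×10^-5 / 0.006821 = 2.330 mmol/kg
CA = (α₁ + 2α₂)·DIC = (0.9201 + 2×0.07309) × 2.330 = 2.48 mmol/kg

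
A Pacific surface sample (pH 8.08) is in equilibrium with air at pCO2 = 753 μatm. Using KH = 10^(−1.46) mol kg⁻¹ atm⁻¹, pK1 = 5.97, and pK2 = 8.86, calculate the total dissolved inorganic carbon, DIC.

DIC = 3.95 mmol/kg

[CO2*] = KH · pCO2 = 10^(−1.46) × 753×10^-6 = 2.611×10^-5 mol/kg
α₀ = 1/(1 + K1/[H⁺] + K1K2/[H⁺]²) = 1/(1 + 10^+2.11 + 10^+1.33) = 0.006614
DIC = [CO2*]/α₀ = 2.611×10^-5 / 0.006614 = 3.95 mmol/kg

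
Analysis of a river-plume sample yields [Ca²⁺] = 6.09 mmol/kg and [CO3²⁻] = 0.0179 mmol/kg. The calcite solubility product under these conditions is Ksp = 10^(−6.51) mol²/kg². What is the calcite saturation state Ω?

Ksp = 10^(−6.51) = 3.090×10^-7
Ω = [Ca²⁺][CO3²⁻]/Ksp = (6.09×10^-3)(0.0179×10^-3) / 3.090×10^-7 = 0.353

Ω = 0.353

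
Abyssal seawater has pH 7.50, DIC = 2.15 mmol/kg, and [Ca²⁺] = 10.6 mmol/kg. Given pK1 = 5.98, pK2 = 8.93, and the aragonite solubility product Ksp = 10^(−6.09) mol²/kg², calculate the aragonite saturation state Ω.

Ω = 0.976

α₂ = 1 / (1 + [H⁺]/K2 + [H⁺]²/(K1K2)) = 1 / (1 + 10^+1.43 + 10^-0.09)
   = 1 / (1 + 26.915 + 0.81283) = 1/28.728 = 0.03481
[CO3²⁻] = α₂ × DIC = 0.03481 × 2.15 = 0.07484 mmol/kg
Ksp = 10^(−6.09) = 8.128×10^-7
Ω = [Ca²⁺][CO3²⁻]/Ksp = (10.6×10^-3)(7.484×10^-5) / 8.128×10^-7 = 0.976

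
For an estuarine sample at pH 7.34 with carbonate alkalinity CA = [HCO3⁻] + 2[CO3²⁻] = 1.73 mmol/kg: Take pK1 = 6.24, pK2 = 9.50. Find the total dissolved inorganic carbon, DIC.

CA = [HCO3⁻] + 2[CO3²⁻] = (α₁ + 2α₂)·DIC
At pH 7.34: [H⁺]/K1 = 10^-1.10 = 0.079433, K2/[H⁺] = 10^-2.16 = 0.0069183
α₁ = 1/(1 + 0.079433 + 0.0069183) = 1/1.0864 = 0.9205; α₂ = α₁·K2/[H⁺] = 0.006368
α₁ + 2α₂ = 0.9332
DIC = CA / (α₁ + 2α₂) = 1.73 / 0.9332 = 1.85 mmol/kg

DIC = 1.85 mmol/kg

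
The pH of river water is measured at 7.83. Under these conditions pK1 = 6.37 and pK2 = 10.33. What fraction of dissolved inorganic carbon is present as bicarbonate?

α₁ = 0.964

α₁ = 1 / (1 + [H⁺]/K1 + K2/[H⁺]) = 1 / (1 + 10^-1.46 + 10^-2.50)
   = 1 / (1 + 0.034674 + 0.0031623) = 1/1.0378 = 0.9635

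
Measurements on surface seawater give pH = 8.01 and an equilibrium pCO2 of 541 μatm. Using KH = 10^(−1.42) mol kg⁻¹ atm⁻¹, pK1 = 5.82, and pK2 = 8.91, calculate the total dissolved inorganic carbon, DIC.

[CO2*] = KH · pCO2 = 10^(−1.42) × 541×10^-6 = 2.057×10^-5 mol/kg
α₀ = 1/(1 + K1/[H⁺] + K1K2/[H⁺]²) = 1/(1 + 10^+2.19 + 10^+1.29) = 0.005702
DIC = [CO2*]/α₀ = 2.057×10^-5 / 0.005702 = 3.61 mmol/kg

DIC = 3.61 mmol/kg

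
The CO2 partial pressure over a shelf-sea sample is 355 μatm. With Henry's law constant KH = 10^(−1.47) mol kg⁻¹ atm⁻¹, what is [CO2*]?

[CO2*] = 12.0 μmol/kg

KH = 10^(−1.47) = 3.388×10^-2 mol kg⁻¹ atm⁻¹
[CO2*] = KH · pCO2 = 3.388×10^-2 × 355×10^-6 atm = 1.20×10^-5 mol/kg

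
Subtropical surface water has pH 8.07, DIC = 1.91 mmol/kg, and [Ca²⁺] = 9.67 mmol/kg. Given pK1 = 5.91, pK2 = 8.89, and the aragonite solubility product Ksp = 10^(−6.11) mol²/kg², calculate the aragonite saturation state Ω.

Ω = 3.11

α₂ = 1 / (1 + [H⁺]/K2 + [H⁺]²/(K1K2)) = 1 / (1 + 10^+0.82 + 10^-1.34)
   = 1 / (1 + 6.6069 + 0.045709) = 1/7.6526 = 0.1307
[CO3²⁻] = α₂ × DIC = 0.1307 × 1.91 = 0.2496 mmol/kg
Ksp = 10^(−6.11) = 7.762×10^-7
Ω = [Ca²⁺][CO3²⁻]/Ksp = (9.67×10^-3)(2.496×10^-4) / 7.762×10^-7 = 3.11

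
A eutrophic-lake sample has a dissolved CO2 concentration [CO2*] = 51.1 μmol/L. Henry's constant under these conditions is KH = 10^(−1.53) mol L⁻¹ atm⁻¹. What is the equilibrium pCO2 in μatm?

pCO2 = 1730 μatm

KH = 10^(−1.53) = 2.951×10^-2 mol L⁻¹ atm⁻¹
pCO2 = [CO2*]/KH = 51.1×10^-6 / 2.951×10^-2 = 1.73×10^-3 atm = 1730 μatm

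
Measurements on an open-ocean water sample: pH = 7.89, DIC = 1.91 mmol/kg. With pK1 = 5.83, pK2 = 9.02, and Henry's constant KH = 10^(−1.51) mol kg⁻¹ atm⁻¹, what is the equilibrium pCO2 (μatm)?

pCO2 = 497 μatm

α₀ = 1 / (1 + K1/[H⁺] + K1K2/[H⁺]²) = 1 / (1 + 10^+2.06 + 10^+0.93)
   = 1 / (1 + 114.82 + 8.5114) = 1/124.33 = 0.008043
[CO2*] = α₀ × DIC = 0.008043 × 1.91 = 0.01536 mmol/kg = 15.36 μmol/kg
pCO2 = [CO2*]/KH = 1.536×10^-5 / 3.090×10^-2 = 497 μatm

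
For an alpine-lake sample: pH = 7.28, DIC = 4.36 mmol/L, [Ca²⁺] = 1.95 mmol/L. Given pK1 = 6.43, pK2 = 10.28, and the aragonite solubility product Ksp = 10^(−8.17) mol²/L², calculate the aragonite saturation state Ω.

α₂ = 1 / (1 + [H⁺]/K2 + [H⁺]²/(K1K2)) = 1 / (1 + 10^+3.00 + 10^+2.15)
   = 1 / (1 + 1000.0 + 141.25) = 1/1142.3 = 0.0008755
[CO3²⁻] = α₂ × DIC = 0.0008755 × 4.36 = 0.003817 mmol/L = 3.817 μmol/L
Ksp = 10^(−8.17) = 6.761×10^-9
Ω = [Ca²⁺][CO3²⁻]/Ksp = (1.95×10^-3)(3.817×10^-6) / 6.761×10^-9 = 1.10

Ω = 1.10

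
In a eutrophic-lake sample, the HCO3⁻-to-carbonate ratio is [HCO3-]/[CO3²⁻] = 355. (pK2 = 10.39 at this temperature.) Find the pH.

pH = 7.84

From K2 = [H⁺][CO3²⁻]/[HCO3-]:  pH = pK2 − log₁₀([HCO3-]/[CO3²⁻])
log₁₀(355) = +2.550
pH = 10.39 − (+2.550) = 7.84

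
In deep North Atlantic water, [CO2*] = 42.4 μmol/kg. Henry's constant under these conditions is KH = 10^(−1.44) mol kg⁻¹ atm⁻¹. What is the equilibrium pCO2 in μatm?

KH = 10^(−1.44) = 3.631×10^-2 mol kg⁻¹ atm⁻¹
pCO2 = [CO2*]/KH = 42.4×10^-6 / 3.631×10^-2 = 1.17×10^-3 atm = 1170 μatm

pCO2 = 1170 μatm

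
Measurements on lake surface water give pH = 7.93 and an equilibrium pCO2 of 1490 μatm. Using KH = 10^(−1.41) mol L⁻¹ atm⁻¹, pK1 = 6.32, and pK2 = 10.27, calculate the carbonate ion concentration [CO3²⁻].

[CO3²⁻] = 10.8 μmol/L

[CO2*] = KH · pCO2 = 10^(−1.41) × 1490×10^-6 = 5.797×10^-5 mol/L
α₀ = 1/(1 + K1/[H⁺] + K1K2/[H⁺]²) = 1/(1 + 10^+1.61 + 10^-0.73) = 0.02385
DIC = [CO2*]/α₀ = 5.797×10^-5 / 0.02385 = 2.430 mmol/L
[CO3²⁻] = α₂·DIC; α₂ = 0.004442, so [CO3²⁻] = 0.004442 × 2.430 = 0.0108 mmol/L = 10.8 μmol/L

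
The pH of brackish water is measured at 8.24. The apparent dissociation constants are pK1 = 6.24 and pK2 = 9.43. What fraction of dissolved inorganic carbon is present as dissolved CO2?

α₀ = 1 / (1 + K1/[H⁺] + K1K2/[H⁺]²) = 1 / (1 + 10^+2.00 + 10^+0.81)
   = 1 / (1 + 100.00 + 6.4565) = 1/107.46 = 0.009306

α₀ = 0.00931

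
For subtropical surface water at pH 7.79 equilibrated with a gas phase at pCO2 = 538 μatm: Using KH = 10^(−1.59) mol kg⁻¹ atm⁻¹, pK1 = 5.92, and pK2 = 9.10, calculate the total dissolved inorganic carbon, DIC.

DIC = 1.09 mmol/kg

[CO2*] = KH · pCO2 = 10^(−1.59) × 538×10^-6 = 1.383×10^-5 mol/kg
α₀ = 1/(1 + K1/[H⁺] + K1K2/[H⁺]²) = 1/(1 + 10^+1.87 + 10^+0.56) = 0.01270
DIC = [CO2*]/α₀ = 1.383×10^-5 / 0.01270 = 1.09 mmol/kg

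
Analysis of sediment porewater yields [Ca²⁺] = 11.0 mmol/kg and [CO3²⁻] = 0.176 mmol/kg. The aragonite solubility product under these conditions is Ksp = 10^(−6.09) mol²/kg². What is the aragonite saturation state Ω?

Ω = 2.38

Ksp = 10^(−6.09) = 8.128×10^-7
Ω = [Ca²⁺][CO3²⁻]/Ksp = (11.0×10^-3)(0.176×10^-3) / 8.128×10^-7 = 2.38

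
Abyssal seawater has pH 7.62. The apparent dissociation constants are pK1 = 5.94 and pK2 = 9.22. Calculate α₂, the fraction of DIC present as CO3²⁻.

α₂ = 1 / (1 + [H⁺]/K2 + [H⁺]²/(K1K2)) = 1 / (1 + 10^+1.60 + 10^-0.08)
   = 1 / (1 + 39.811 + 0.83176) = 1/41.642 = 0.02401

α₂ = 0.0240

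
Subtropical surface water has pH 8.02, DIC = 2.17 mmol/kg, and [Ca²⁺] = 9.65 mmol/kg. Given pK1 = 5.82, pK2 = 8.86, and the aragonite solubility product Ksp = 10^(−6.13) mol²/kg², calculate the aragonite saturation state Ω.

α₂ = 1 / (1 + [H⁺]/K2 + [H⁺]²/(K1K2)) = 1 / (1 + 10^+0.84 + 10^-1.36)
   = 1 / (1 + 6.9183 + 0.043652) = 1/7.9620 = 0.1256
[CO3²⁻] = α₂ × DIC = 0.1256 × 2.17 = 0.2725 mmol/kg
Ksp = 10^(−6.13) = 7.413×10^-7
Ω = [Ca²⁺][CO3²⁻]/Ksp = (9.65×10^-3)(2.725×10^-4) / 7.413×10^-7 = 3.55

Ω = 3.55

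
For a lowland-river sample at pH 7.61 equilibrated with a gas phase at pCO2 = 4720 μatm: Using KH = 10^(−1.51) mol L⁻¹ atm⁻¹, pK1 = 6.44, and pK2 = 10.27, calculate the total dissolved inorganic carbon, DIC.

[CO2*] = KH · pCO2 = 10^(−1.51) × 4720×10^-6 = 1.459×10^-4 mol/L
α₀ = 1/(1 + K1/[H⁺] + K1K2/[H⁺]²) = 1/(1 + 10^+1.17 + 10^-1.49) = 0.06320
DIC = [CO2*]/α₀ = 1.459×10^-4 / 0.06320 = 2.31 mmol/L

DIC = 2.31 mmol/L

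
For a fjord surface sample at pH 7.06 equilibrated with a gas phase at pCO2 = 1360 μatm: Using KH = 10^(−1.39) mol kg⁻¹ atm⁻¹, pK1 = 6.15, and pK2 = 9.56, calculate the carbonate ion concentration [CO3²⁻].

[CO2*] = KH · pCO2 = 10^(−1.39) × 1360×10^-6 = 5.540×10^-5 mol/kg
α₀ = 1/(1 + K1/[H⁺] + K1K2/[H⁺]²) = 1/(1 + 10^+0.91 + 10^-1.59) = 0.1092
DIC = [CO2*]/α₀ = 5.540×10^-5 / 0.1092 = 0.5072 mmol/kg
[CO3²⁻] = α₂·DIC; α₂ = 0.002808, so [CO3²⁻] = 0.002808 × 0.5072 = 0.00142 mmol/kg = 1.42 μmol/kg

[CO3²⁻] = 1.42 μmol/kg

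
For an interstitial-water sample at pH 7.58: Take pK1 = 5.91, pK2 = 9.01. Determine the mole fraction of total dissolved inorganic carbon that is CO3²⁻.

α₂ = 0.0351

α₂ = 1 / (1 + [H⁺]/K2 + [H⁺]²/(K1K2)) = 1 / (1 + 10^+1.43 + 10^-0.24)
   = 1 / (1 + 26.915 + 0.57544) = 1/28.491 = 0.03510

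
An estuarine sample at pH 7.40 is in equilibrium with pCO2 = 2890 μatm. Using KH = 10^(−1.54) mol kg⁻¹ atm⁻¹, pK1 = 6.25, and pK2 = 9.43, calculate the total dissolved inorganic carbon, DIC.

[CO2*] = KH · pCO2 = 10^(−1.54) × 2890×10^-6 = 8.335×10^-5 mol/kg
α₀ = 1/(1 + K1/[H⁺] + K1K2/[H⁺]²) = 1/(1 + 10^+1.15 + 10^-0.88) = 0.06554
DIC = [CO2*]/α₀ = 8.335×10^-5 / 0.06554 = 1.27 mmol/kg

DIC = 1.27 mmol/kg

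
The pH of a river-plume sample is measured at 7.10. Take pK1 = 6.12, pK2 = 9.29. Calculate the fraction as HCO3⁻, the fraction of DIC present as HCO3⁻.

α₁ = 0.900

α₁ = 1 / (1 + [H⁺]/K1 + K2/[H⁺]) = 1 / (1 + 10^-0.98 + 10^-2.19)
   = 1 / (1 + 0.10471 + 0.0064565) = 1/1.1112 = 0.9000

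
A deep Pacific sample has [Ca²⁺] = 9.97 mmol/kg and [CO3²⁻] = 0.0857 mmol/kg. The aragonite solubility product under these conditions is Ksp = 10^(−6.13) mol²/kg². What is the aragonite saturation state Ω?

Ksp = 10^(−6.13) = 7.413×10^-7
Ω = [Ca²⁺][CO3²⁻]/Ksp = (9.97×10^-3)(0.0857×10^-3) / 7.413×10^-7 = 1.15

Ω = 1.15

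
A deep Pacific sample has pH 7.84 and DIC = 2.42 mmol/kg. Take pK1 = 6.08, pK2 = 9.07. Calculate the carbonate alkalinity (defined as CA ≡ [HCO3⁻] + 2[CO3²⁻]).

CA = 2.51 mmol/kg

CA = [HCO3⁻] + 2[CO3²⁻] = (α₁ + 2α₂)·DIC
At pH 7.84: [H⁺]/K1 = 10^-1.76 = 0.017378, K2/[H⁺] = 10^-1.23 = 0.058884
α₁ = 1/(1 + 0.017378 + 0.058884) = 1/1.0763 = 0.9291; α₂ = α₁·K2/[H⁺] = 0.05471
α₁ + 2α₂ = 1.0386
CA = 1.0386 × 2.42 = 2.51 mmol/kg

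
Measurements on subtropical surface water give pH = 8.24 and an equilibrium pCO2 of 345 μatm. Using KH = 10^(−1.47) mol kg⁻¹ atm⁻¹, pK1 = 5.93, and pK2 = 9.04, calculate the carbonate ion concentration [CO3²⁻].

[CO3²⁻] = 0.378 mmol/kg

[CO2*] = KH · pCO2 = 10^(−1.47) × 345×10^-6 = 1.169×10^-5 mol/kg
α₀ = 1/(1 + K1/[H⁺] + K1K2/[H⁺]²) = 1/(1 + 10^+2.31 + 10^+1.51) = 0.004210
DIC = [CO2*]/α₀ = 1.169×10^-5 / 0.004210 = 2.777 mmol/kg
[CO3²⁻] = α₂·DIC; α₂ = 0.1362, so [CO3²⁻] = 0.1362 × 2.777 = 0.378 mmol/kg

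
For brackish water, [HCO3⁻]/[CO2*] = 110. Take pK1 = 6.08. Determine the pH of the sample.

pH = 8.12

From K1 = [H⁺][HCO3⁻]/[CO2*]:  pH = pK1 + log₁₀([HCO3⁻]/[CO2*])
log₁₀(110) = +2.041
pH = 6.08 + (+2.041) = 8.12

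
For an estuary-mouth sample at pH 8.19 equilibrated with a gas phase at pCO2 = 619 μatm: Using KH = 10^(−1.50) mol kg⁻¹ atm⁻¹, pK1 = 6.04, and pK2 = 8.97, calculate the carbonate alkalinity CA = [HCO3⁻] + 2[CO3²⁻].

CA = 3.68 mmol/kg

[CO2*] = KH · pCO2 = 10^(−1.50) × 619×10^-6 = 1.957×10^-5 mol/kg
α₀ = 1/(1 + K1/[H⁺] + K1K2/[H⁺]²) = 1/(1 + 10^+2.15 + 10^+1.37) = 0.006035
DIC = [CO2*]/α₀ = 1.957×10^-5 / 0.006035 = 3.243 mmol/kg
CA = (α₁ + 2α₂)·DIC = (0.8525 + 2×0.1415) × 3.243 = 3.68 mmol/kg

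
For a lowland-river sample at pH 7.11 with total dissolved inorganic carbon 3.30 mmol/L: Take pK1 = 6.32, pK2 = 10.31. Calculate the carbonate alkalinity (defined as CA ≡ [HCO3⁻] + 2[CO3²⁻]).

CA = [HCO3⁻] + 2[CO3²⁻] = (α₁ + 2α₂)·DIC
At pH 7.11: [H⁺]/K1 = 10^-0.79 = 0.16218, K2/[H⁺] = 10^-3.20 = 0.00063096
α₁ = 1/(1 + 0.16218 + 0.00063096) = 1/1.1628 = 0.8600; α₂ = α₁·K2/[H⁺] = 0.0005426
α₁ + 2α₂ = 0.8611
CA = 0.8611 × 3.30 = 2.84 mmol/L

CA = 2.84 mmol/L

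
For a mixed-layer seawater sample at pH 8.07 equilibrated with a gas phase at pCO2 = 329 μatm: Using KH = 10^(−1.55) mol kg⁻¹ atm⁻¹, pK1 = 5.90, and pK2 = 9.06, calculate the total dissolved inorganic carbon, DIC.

[CO2*] = KH · pCO2 = 10^(−1.55) × 329×10^-6 = 9.272×10^-6 mol/kg
α₀ = 1/(1 + K1/[H⁺] + K1K2/[H⁺]²) = 1/(1 + 10^+2.17 + 10^+1.18) = 0.006096
DIC = [CO2*]/α₀ = 9.272×10^-6 / 0.006096 = 1.52 mmol/kg

DIC = 1.52 mmol/kg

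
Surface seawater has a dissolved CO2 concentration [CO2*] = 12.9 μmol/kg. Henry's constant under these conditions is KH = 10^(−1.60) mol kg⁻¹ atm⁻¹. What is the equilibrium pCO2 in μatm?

KH = 10^(−1.60) = 2.512×10^-2 mol kg⁻¹ atm⁻¹
pCO2 = [CO2*]/KH = 12.9×10^-6 / 2.512×10^-2 = 5.14×10^-4 atm = 514 μatm

pCO2 = 514 μatm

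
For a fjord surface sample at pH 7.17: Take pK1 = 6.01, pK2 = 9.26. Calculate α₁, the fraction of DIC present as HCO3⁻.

α₁ = 0.928

α₁ = 1 / (1 + [H⁺]/K1 + K2/[H⁺]) = 1 / (1 + 10^-1.16 + 10^-2.09)
   = 1 / (1 + 0.069183 + 0.0081283) = 1/1.0773 = 0.9282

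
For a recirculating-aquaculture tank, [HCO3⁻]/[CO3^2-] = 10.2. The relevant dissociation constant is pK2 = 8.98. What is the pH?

From K2 = [H⁺][CO3^2-]/[HCO3⁻]:  pH = pK2 − log₁₀([HCO3⁻]/[CO3^2-])
log₁₀(10.2) = +1.009
pH = 8.98 − (+1.009) = 7.97

pH = 7.97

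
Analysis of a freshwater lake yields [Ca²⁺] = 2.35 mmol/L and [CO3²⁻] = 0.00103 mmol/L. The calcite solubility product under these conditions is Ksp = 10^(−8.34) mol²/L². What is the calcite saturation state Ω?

Ω = 0.530

Ksp = 10^(−8.34) = 4.571×10^-9
Ω = [Ca²⁺][CO3²⁻]/Ksp = (2.35×10^-3)(0.00103×10^-3) / 4.571×10^-9 = 0.530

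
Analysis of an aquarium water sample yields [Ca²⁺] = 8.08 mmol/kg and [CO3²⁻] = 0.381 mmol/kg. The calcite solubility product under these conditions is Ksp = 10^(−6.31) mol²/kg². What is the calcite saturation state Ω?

Ω = 6.29

Ksp = 10^(−6.31) = 4.898×10^-7
Ω = [Ca²⁺][CO3²⁻]/Ksp = (8.08×10^-3)(0.381×10^-3) / 4.898×10^-7 = 6.29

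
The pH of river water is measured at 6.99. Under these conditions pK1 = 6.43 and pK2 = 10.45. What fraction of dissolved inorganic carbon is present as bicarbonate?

α₁ = 0.784

α₁ = 1 / (1 + [H⁺]/K1 + K2/[H⁺]) = 1 / (1 + 10^-0.56 + 10^-3.46)
   = 1 / (1 + 0.27542 + 0.00034674) = 1/1.2758 = 0.7838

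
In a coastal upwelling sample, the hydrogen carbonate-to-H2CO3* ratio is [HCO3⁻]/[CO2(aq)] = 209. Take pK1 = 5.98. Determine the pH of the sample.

From K1 = [H⁺][HCO3⁻]/[CO2(aq)]:  pH = pK1 + log₁₀([HCO3⁻]/[CO2(aq)])
log₁₀(209) = +2.320
pH = 5.98 + (+2.320) = 8.30

pH = 8.30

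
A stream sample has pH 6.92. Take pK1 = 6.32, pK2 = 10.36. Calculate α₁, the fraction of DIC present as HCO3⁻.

α₁ = 0.799

α₁ = 1 / (1 + [H⁺]/K1 + K2/[H⁺]) = 1 / (1 + 10^-0.60 + 10^-3.44)
   = 1 / (1 + 0.25119 + 0.00036308) = 1/1.2516 = 0.7990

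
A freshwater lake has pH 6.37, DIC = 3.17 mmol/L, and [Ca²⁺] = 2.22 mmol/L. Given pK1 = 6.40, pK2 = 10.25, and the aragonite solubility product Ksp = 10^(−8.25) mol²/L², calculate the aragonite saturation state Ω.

Ω = 0.0796

α₂ = 1 / (1 + [H⁺]/K2 + [H⁺]²/(K1K2)) = 1 / (1 + 10^+3.88 + 10^+3.91)
   = 1 / (1 + 7585.8 + 8128.3) = 1/1.5715×10^4 = 6.363×10^-5
[CO3²⁻] = α₂ × DIC = 6.363×10^-5 × 3.17 = 0.0002017 mmol/L = 0.2017 μmol/L
Ksp = 10^(−8.25) = 5.623×10^-9
Ω = [Ca²⁺][CO3²⁻]/Ksp = (2.22×10^-3)(2.017×10^-7) / 5.623×10^-9 = 0.0796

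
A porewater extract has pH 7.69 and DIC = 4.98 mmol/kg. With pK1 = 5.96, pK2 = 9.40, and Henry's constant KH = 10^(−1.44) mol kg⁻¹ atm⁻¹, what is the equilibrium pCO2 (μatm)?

α₀ = 1 / (1 + K1/[H⁺] + K1K2/[H⁺]²) = 1 / (1 + 10^+1.73 + 10^+0.02)
   = 1 / (1 + 53.703 + 1.0471) = 1/55.750 = 0.01794
[CO2*] = α₀ × DIC = 0.01794 × 4.98 = 0.08933 mmol/kg
pCO2 = [CO2*]/KH = 8.933×10^-5 / 3.631×10^-2 = 2460 μatm

pCO2 = 2460 μatm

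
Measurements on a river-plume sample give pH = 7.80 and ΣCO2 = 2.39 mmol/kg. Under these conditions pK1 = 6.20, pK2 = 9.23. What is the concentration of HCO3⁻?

[HCO3⁻] = 2.25 mmol/kg

α₁ = 1 / (1 + [H⁺]/K1 + K2/[H⁺]) = 1 / (1 + 10^-1.60 + 10^-1.43)
   = 1 / (1 + 0.025119 + 0.037154) = 1/1.0623 = 0.9414
[HCO3⁻] = α₁ × DIC = 0.9414 × 2.39 = 2.25 mmol/kg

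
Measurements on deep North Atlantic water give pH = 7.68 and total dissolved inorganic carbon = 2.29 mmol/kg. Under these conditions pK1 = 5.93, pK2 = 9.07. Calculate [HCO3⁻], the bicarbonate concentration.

α₁ = 1 / (1 + [H⁺]/K1 + K2/[H⁺]) = 1 / (1 + 10^-1.75 + 10^-1.39)
   = 1 / (1 + 0.017783 + 0.040738) = 1/1.0585 = 0.9447
[HCO3⁻] = α₁ × DIC = 0.9447 × 2.29 = 2.16 mmol/kg

[HCO3⁻] = 2.16 mmol/kg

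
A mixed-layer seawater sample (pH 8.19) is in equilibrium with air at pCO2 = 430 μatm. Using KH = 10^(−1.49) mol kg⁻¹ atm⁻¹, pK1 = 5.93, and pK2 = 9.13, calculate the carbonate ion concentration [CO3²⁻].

[CO2*] = KH · pCO2 = 10^(−1.49) × 430×10^-6 = 1.391×10^-5 mol/kg
α₀ = 1/(1 + K1/[H⁺] + K1K2/[H⁺]²) = 1/(1 + 10^+2.26 + 10^+1.32) = 0.004905
DIC = [CO2*]/α₀ = 1.391×10^-5 / 0.004905 = 2.837 mmol/kg
[CO3²⁻] = α₂·DIC; α₂ = 0.1025, so [CO3²⁻] = 0.1025 × 2.837 = 0.291 mmol/kg

[CO3²⁻] = 0.291 mmol/kg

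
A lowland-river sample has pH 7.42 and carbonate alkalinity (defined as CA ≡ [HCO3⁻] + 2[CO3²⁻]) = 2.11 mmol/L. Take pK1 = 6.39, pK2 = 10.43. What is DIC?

DIC = 2.30 mmol/L

CA = [HCO3⁻] + 2[CO3²⁻] = (α₁ + 2α₂)·DIC
At pH 7.42: [H⁺]/K1 = 10^-1.03 = 0.093325, K2/[H⁺] = 10^-3.01 = 0.00097724
α₁ = 1/(1 + 0.093325 + 0.00097724) = 1/1.0943 = 0.9138; α₂ = α₁·K2/[H⁺] = 0.0008930
α₁ + 2α₂ = 0.9156
DIC = CA / (α₁ + 2α₂) = 2.11 / 0.9156 = 2.30 mmol/L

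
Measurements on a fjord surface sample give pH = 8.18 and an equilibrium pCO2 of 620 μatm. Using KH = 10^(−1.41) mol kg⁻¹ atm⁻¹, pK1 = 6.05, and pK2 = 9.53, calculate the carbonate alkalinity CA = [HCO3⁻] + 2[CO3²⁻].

CA = 3.54 mmol/kg

[CO2*] = KH · pCO2 = 10^(−1.41) × 620×10^-6 = 2.412×10^-5 mol/kg
α₀ = 1/(1 + K1/[H⁺] + K1K2/[H⁺]²) = 1/(1 + 10^+2.13 + 10^+0.78) = 0.007046
DIC = [CO2*]/α₀ = 2.412×10^-5 / 0.007046 = 3.423 mmol/kg
CA = (α₁ + 2α₂)·DIC = (0.9505 + 2×0.04246) × 3.423 = 3.54 mmol/kg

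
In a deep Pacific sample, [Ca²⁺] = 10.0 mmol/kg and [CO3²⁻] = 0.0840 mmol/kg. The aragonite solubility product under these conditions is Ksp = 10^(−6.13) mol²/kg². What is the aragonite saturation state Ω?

Ω = 1.13

Ksp = 10^(−6.13) = 7.413×10^-7
Ω = [Ca²⁺][CO3²⁻]/Ksp = (10.0×10^-3)(0.0840×10^-3) / 7.413×10^-7 = 1.13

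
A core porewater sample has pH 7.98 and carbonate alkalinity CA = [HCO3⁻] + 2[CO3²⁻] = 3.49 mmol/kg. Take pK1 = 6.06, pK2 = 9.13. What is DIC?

DIC = 3.31 mmol/kg

CA = [HCO3⁻] + 2[CO3²⁻] = (α₁ + 2α₂)·DIC
At pH 7.98: [H⁺]/K1 = 10^-1.92 = 0.012023, K2/[H⁺] = 10^-1.15 = 0.070795
α₁ = 1/(1 + 0.012023 + 0.070795) = 1/1.0828 = 0.9235; α₂ = α₁·K2/[H⁺] = 0.06538
α₁ + 2α₂ = 1.0543
DIC = CA / (α₁ + 2α₂) = 3.49 / 1.0543 = 3.31 mmol/kg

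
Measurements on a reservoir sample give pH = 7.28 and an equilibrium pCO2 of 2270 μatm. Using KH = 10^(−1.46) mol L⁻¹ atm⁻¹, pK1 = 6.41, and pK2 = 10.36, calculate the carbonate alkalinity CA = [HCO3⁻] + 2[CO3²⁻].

CA = 0.584 mmol/L

[CO2*] = KH · pCO2 = 10^(−1.46) × 2270×10^-6 = 7.871×10^-5 mol/L
α₀ = 1/(1 + K1/[H⁺] + K1K2/[H⁺]²) = 1/(1 + 10^+0.87 + 10^-2.21) = 0.1188
DIC = [CO2*]/α₀ = 7.871×10^-5 / 0.1188 = 0.6627 mmol/L
CA = (α₁ + 2α₂)·DIC = (0.8805 + 2×0.0007324) × 0.6627 = 0.584 mmol/L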